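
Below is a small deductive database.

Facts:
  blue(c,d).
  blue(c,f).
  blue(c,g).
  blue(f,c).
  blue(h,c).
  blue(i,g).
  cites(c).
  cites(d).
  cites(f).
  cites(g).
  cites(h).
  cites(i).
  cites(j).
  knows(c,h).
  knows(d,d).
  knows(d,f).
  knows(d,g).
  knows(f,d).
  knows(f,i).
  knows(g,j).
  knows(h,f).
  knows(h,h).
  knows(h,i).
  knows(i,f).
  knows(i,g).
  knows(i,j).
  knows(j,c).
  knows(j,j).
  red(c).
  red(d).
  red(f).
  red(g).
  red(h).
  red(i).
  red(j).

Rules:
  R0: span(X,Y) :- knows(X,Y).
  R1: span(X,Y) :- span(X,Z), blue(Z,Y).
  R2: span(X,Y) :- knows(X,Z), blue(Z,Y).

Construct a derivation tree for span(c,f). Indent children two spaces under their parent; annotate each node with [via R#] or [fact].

span(c,f)  [via R1]
  span(c,c)  [via R2]
    knows(c,h)  [fact]
    blue(h,c)  [fact]
  blue(c,f)  [fact]

round 1: derive span(c,h) via R0 from knows(c,h)
round 1: derive span(d,d) via R0 from knows(d,d)
round 1: derive span(d,f) via R0 from knows(d,f)
round 1: derive span(d,g) via R0 from knows(d,g)
round 1: derive span(f,d) via R0 from knows(f,d)
round 1: derive span(f,i) via R0 from knows(f,i)
round 1: derive span(g,j) via R0 from knows(g,j)
round 1: derive span(h,f) via R0 from knows(h,f)
round 1: derive span(h,h) via R0 from knows(h,h)
round 1: derive span(h,i) via R0 from knows(h,i)
round 1: derive span(i,f) via R0 from knows(i,f)
round 1: derive span(i,g) via R0 from knows(i,g)
round 1: derive span(i,j) via R0 from knows(i,j)
round 1: derive span(j,c) via R0 from knows(j,c)
round 1: derive span(j,j) via R0 from knows(j,j)
round 1: derive span(c,c) via R2 from knows(c,h), blue(h,c)
round 1: derive span(d,c) via R2 from knows(d,f), blue(f,c)
round 1: derive span(f,g) via R2 from knows(f,i), blue(i,g)
round 1: derive span(h,c) via R2 from knows(h,f), blue(f,c)
round 1: derive span(h,g) via R2 from knows(h,i), blue(i,g)
round 1: derive span(i,c) via R2 from knows(i,f), blue(f,c)
round 1: derive span(j,d) via R2 from knows(j,c), blue(c,d)
round 1: derive span(j,f) via R2 from knows(j,c), blue(c,f)
round 1: derive span(j,g) via R2 from knows(j,c), blue(c,g)
round 2: derive span(c,d) via R1 from span(c,c), blue(c,d)
round 2: derive span(c,f) via R1 from span(c,c), blue(c,f)
round 2: derive span(c,g) via R1 from span(c,c), blue(c,g)
round 2: derive span(h,d) via R1 from span(h,c), blue(c,d)
round 2: derive span(i,d) via R1 from span(i,c), blue(c,d)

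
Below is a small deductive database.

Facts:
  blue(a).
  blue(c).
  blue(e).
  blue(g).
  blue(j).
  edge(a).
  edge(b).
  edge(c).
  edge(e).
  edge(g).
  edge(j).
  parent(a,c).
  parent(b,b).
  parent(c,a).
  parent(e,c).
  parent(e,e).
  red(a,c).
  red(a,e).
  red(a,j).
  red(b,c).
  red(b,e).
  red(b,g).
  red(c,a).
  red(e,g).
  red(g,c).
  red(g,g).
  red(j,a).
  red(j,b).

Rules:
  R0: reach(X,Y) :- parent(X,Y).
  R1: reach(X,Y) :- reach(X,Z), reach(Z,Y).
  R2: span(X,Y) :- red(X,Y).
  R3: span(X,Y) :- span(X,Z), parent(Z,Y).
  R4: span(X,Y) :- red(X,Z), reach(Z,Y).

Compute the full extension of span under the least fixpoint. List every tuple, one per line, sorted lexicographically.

span(a,a)
span(a,c)
span(a,e)
span(a,j)
span(b,a)
span(b,c)
span(b,e)
span(b,g)
span(c,a)
span(c,c)
span(e,g)
span(g,a)
span(g,c)
span(g,g)
span(j,a)
span(j,b)
span(j,c)

round 1: derive reach(a,c) via R0 from parent(a,c)
round 1: derive reach(b,b) via R0 from parent(b,b)
round 1: derive reach(c,a) via R0 from parent(c,a)
round 1: derive reach(e,c) via R0 from parent(e,c)
round 1: derive reach(e,e) via R0 from parent(e,e)
round 1: derive span(a,c) via R2 from red(a,c)
round 1: derive span(a,e) via R2 from red(a,e)
round 1: derive span(a,j) via R2 from red(a,j)
round 1: derive span(b,c) via R2 from red(b,c)
round 1: derive span(b,e) via R2 from red(b,e)
round 1: derive span(b,g) via R2 from red(b,g)
round 1: derive span(c,a) via R2 from red(c,a)
round 1: derive span(e,g) via R2 from red(e,g)
round 1: derive span(g,c) via R2 from red(g,c)
round 1: derive span(g,g) via R2 from red(g,g)
round 1: derive span(j,a) via R2 from red(j,a)
round 1: derive span(j,b) via R2 from red(j,b)
round 2: derive reach(a,a) via R1 from reach(a,c), reach(c,a)
round 2: derive reach(c,c) via R1 from reach(c,a), reach(a,c)
round 2: derive reach(e,a) via R1 from reach(e,c), reach(c,a)
round 2: derive span(a,a) via R3 from span(a,c), parent(c,a)
round 2: derive span(b,a) via R3 from span(b,c), parent(c,a)
round 2: derive span(c,c) via R3 from span(c,a), parent(a,c)
round 2: derive span(g,a) via R3 from span(g,c), parent(c,a)
round 2: derive span(j,c) via R3 from span(j,a), parent(a,c)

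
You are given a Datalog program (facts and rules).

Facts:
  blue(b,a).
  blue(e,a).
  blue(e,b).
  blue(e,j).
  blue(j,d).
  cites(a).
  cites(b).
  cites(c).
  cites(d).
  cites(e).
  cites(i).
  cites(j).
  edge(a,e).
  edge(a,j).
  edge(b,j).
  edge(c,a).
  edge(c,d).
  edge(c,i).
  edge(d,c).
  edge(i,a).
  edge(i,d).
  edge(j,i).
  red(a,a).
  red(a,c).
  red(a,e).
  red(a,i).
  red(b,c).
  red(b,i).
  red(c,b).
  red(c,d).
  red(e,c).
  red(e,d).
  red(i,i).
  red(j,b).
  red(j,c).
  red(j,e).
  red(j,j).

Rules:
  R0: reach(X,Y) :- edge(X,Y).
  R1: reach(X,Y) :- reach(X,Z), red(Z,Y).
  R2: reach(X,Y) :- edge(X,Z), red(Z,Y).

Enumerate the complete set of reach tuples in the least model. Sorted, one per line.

reach(a,b)
reach(a,c)
reach(a,d)
reach(a,e)
reach(a,i)
reach(a,j)
reach(b,b)
reach(b,c)
reach(b,d)
reach(b,e)
reach(b,i)
reach(b,j)
reach(c,a)
reach(c,b)
reach(c,c)
reach(c,d)
reach(c,e)
reach(c,i)
reach(d,b)
reach(d,c)
reach(d,d)
reach(d,i)
reach(i,a)
reach(i,b)
reach(i,c)
reach(i,d)
reach(i,e)
reach(i,i)
reach(j,i)

round 1: derive reach(a,e) via R0 from edge(a,e)
round 1: derive reach(a,j) via R0 from edge(a,j)
round 1: derive reach(b,j) via R0 from edge(b,j)
round 1: derive reach(c,a) via R0 from edge(c,a)
round 1: derive reach(c,d) via R0 from edge(c,d)
round 1: derive reach(c,i) via R0 from edge(c,i)
round 1: derive reach(d,c) via R0 from edge(d,c)
round 1: derive reach(i,a) via R0 from edge(i,a)
round 1: derive reach(i,d) via R0 from edge(i,d)
round 1: derive reach(j,i) via R0 from edge(j,i)
round 1: derive reach(a,b) via R2 from edge(a,j), red(j,b)
round 1: derive reach(a,c) via R2 from edge(a,e), red(e,c)
round 1: derive reach(a,d) via R2 from edge(a,e), red(e,d)
round 1: derive reach(b,b) via R2 from edge(b,j), red(j,b)
round 1: derive reach(b,c) via R2 from edge(b,j), red(j,c)
round 1: derive reach(b,e) via R2 from edge(b,j), red(j,e)
round 1: derive reach(c,c) via R2 from edge(c,a), red(a,c)
round 1: derive reach(c,e) via R2 from edge(c,a), red(a,e)
round 1: derive reach(d,b) via R2 from edge(d,c), red(c,b)
round 1: derive reach(d,d) via R2 from edge(d,c), red(c,d)
round 1: derive reach(i,c) via R2 from edge(i,a), red(a,c)
round 1: derive reach(i,e) via R2 from edge(i,a), red(a,e)
round 1: derive reach(i,i) via R2 from edge(i,a), red(a,i)
round 2: derive reach(a,i) via R1 from reach(a,b), red(b,i)
round 2: derive reach(b,d) via R1 from reach(b,c), red(c,d)
round 2: derive reach(b,i) via R1 from reach(b,b), red(b,i)
round 2: derive reach(c,b) via R1 from reach(c,c), red(c,b)
round 2: derive reach(d,i) via R1 from reach(d,b), red(b,i)
round 2: derive reach(i,b) via R1 from reach(i,c), red(c,b)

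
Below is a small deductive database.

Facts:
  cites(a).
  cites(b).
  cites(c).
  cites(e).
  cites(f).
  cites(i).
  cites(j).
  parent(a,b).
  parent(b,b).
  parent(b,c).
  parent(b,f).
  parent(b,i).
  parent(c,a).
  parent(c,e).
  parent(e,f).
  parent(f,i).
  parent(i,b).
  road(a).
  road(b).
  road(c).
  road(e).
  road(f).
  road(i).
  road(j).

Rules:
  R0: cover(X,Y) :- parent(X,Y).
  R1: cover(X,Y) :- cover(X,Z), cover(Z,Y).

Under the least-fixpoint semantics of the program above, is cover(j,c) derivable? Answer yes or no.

no

round 1: derive cover(a,b) via R0 from parent(a,b)
round 1: derive cover(b,b) via R0 from parent(b,b)
round 1: derive cover(b,c) via R0 from parent(b,c)
round 1: derive cover(b,f) via R0 from parent(b,f)
round 1: derive cover(b,i) via R0 from parent(b,i)
round 1: derive cover(c,a) via R0 from parent(c,a)
round 1: derive cover(c,e) via R0 from parent(c,e)
round 1: derive cover(e,f) via R0 from parent(e,f)
round 1: derive cover(f,i) via R0 from parent(f,i)
round 1: derive cover(i,b) via R0 from parent(i,b)
round 2: derive cover(a,c) via R1 from cover(a,b), cover(b,c)
round 2: derive cover(a,f) via R1 from cover(a,b), cover(b,f)
round 2: derive cover(a,i) via R1 from cover(a,b), cover(b,i)
round 2: derive cover(b,a) via R1 from cover(b,c), cover(c,a)
round 2: derive cover(b,e) via R1 from cover(b,c), cover(c,e)
round 2: derive cover(c,b) via R1 from cover(c,a), cover(a,b)
round 2: derive cover(c,f) via R1 from cover(c,e), cover(e,f)
round 2: derive cover(e,i) via R1 from cover(e,f), cover(f,i)
round 2: derive cover(f,b) via R1 from cover(f,i), cover(i,b)
round 2: derive cover(i,c) via R1 from cover(i,b), cover(b,c)
round 2: derive cover(i,f) via R1 from cover(i,b), cover(b,f)
round 2: derive cover(i,i) via R1 from cover(i,b), cover(b,i)
round 3: derive cover(a,a) via R1 from cover(a,b), cover(b,a)
round 3: derive cover(a,e) via R1 from cover(a,b), cover(b,e)
round 3: derive cover(c,c) via R1 from cover(c,a), cover(a,c)
round 3: derive cover(c,i) via R1 from cover(c,a), cover(a,i)
round 3: derive cover(e,b) via R1 from cover(e,f), cover(f,b)
round 3: derive cover(e,c) via R1 from cover(e,i), cover(i,c)
round 3: derive cover(f,a) via R1 from cover(f,b), cover(b,a)
round 3: derive cover(f,c) via R1 from cover(f,b), cover(b,c)
round 3: derive cover(f,e) via R1 from cover(f,b), cover(b,e)
round 3: derive cover(f,f) via R1 from cover(f,b), cover(b,f)
round 3: derive cover(i,a) via R1 from cover(i,b), cover(b,a)
round 3: derive cover(i,e) via R1 from cover(i,b), cover(b,e)
round 4: derive cover(e,a) via R1 from cover(e,b), cover(b,a)
round 4: derive cover(e,e) via R1 from cover(e,b), cover(b,e)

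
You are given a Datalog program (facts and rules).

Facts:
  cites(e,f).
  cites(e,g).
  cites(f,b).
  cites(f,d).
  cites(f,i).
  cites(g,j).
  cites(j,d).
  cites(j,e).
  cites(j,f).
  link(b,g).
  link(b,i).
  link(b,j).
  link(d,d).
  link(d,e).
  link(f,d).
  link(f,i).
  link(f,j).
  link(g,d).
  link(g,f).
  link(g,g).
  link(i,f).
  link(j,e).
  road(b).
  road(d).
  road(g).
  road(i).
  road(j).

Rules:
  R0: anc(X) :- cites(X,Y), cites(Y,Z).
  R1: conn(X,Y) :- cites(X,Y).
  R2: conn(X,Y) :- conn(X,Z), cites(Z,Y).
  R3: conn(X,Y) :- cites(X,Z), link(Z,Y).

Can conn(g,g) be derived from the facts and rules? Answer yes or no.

round 1: derive conn(e,f) via R1 from cites(e,f)
round 1: derive conn(e,g) via R1 from cites(e,g)
round 1: derive conn(f,b) via R1 from cites(f,b)
round 1: derive conn(f,d) via R1 from cites(f,d)
round 1: derive conn(f,i) via R1 from cites(f,i)
round 1: derive conn(g,j) via R1 from cites(g,j)
round 1: derive conn(j,d) via R1 from cites(j,d)
round 1: derive conn(j,e) via R1 from cites(j,e)
round 1: derive conn(j,f) via R1 from cites(j,f)
round 1: derive conn(e,d) via R3 from cites(e,f), link(f,d)
round 1: derive conn(e,i) via R3 from cites(e,f), link(f,i)
round 1: derive conn(e,j) via R3 from cites(e,f), link(f,j)
round 1: derive conn(f,e) via R3 from cites(f,d), link(d,e)
round 1: derive conn(f,f) via R3 from cites(f,i), link(i,f)
round 1: derive conn(f,g) via R3 from cites(f,b), link(b,g)
round 1: derive conn(f,j) via R3 from cites(f,b), link(b,j)
round 1: derive conn(g,e) via R3 from cites(g,j), link(j,e)
round 1: derive conn(j,i) via R3 from cites(j,f), link(f,i)
round 1: derive conn(j,j) via R3 from cites(j,f), link(f,j)
round 2: derive conn(e,b) via R2 from conn(e,f), cites(f,b)
round 2: derive conn(e,e) via R2 from conn(e,j), cites(j,e)
round 2: derive conn(g,d) via R2 from conn(g,j), cites(j,d)
round 2: derive conn(g,f) via R2 from conn(g,e), cites(e,f)
round 2: derive conn(g,g) via R2 from conn(g,e), cites(e,g)
round 2: derive conn(j,b) via R2 from conn(j,f), cites(f,b)
round 2: derive conn(j,g) via R2 from conn(j,e), cites(e,g)
round 3: derive conn(g,b) via R2 from conn(g,f), cites(f,b)
round 3: derive conn(g,i) via R2 from conn(g,f), cites(f,i)

yes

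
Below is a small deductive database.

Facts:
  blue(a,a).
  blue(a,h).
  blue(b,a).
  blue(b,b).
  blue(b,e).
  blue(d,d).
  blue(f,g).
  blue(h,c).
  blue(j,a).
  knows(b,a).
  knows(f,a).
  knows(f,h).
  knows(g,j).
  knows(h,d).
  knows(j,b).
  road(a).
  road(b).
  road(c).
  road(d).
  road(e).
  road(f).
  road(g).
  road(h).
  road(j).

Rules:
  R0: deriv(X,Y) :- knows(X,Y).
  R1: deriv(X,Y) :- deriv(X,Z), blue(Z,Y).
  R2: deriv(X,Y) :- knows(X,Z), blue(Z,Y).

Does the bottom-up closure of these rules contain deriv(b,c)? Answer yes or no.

round 1: derive deriv(b,a) via R0 from knows(b,a)
round 1: derive deriv(f,a) via R0 from knows(f,a)
round 1: derive deriv(f,h) via R0 from knows(f,h)
round 1: derive deriv(g,j) via R0 from knows(g,j)
round 1: derive deriv(h,d) via R0 from knows(h,d)
round 1: derive deriv(j,b) via R0 from knows(j,b)
round 1: derive deriv(b,h) via R2 from knows(b,a), blue(a,h)
round 1: derive deriv(f,c) via R2 from knows(f,h), blue(h,c)
round 1: derive deriv(g,a) via R2 from knows(g,j), blue(j,a)
round 1: derive deriv(j,a) via R2 from knows(j,b), blue(b,a)
round 1: derive deriv(j,e) via R2 from knows(j,b), blue(b,e)
round 2: derive deriv(b,c) via R1 from deriv(b,h), blue(h,c)
round 2: derive deriv(g,h) via R1 from deriv(g,a), blue(a,h)
round 2: derive deriv(j,h) via R1 from deriv(j,a), blue(a,h)
round 3: derive deriv(g,c) via R1 from deriv(g,h), blue(h,c)
round 3: derive deriv(j,c) via R1 from deriv(j,h), blue(h,c)

yes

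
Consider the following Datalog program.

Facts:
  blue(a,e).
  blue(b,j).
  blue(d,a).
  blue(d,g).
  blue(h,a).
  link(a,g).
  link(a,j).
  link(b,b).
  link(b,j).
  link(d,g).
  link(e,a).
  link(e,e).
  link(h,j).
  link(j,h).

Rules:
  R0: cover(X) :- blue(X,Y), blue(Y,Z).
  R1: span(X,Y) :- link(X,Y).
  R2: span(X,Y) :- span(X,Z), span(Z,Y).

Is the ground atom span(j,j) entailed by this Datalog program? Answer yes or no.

yes

round 1: derive span(a,g) via R1 from link(a,g)
round 1: derive span(a,j) via R1 from link(a,j)
round 1: derive span(b,b) via R1 from link(b,b)
round 1: derive span(b,j) via R1 from link(b,j)
round 1: derive span(d,g) via R1 from link(d,g)
round 1: derive span(e,a) via R1 from link(e,a)
round 1: derive span(e,e) via R1 from link(e,e)
round 1: derive span(h,j) via R1 from link(h,j)
round 1: derive span(j,h) via R1 from link(j,h)
round 2: derive span(a,h) via R2 from span(a,j), span(j,h)
round 2: derive span(b,h) via R2 from span(b,j), span(j,h)
round 2: derive span(e,g) via R2 from span(e,a), span(a,g)
round 2: derive span(e,j) via R2 from span(e,a), span(a,j)
round 2: derive span(h,h) via R2 from span(h,j), span(j,h)
round 2: derive span(j,j) via R2 from span(j,h), span(h,j)
round 3: derive span(e,h) via R2 from span(e,a), span(a,h)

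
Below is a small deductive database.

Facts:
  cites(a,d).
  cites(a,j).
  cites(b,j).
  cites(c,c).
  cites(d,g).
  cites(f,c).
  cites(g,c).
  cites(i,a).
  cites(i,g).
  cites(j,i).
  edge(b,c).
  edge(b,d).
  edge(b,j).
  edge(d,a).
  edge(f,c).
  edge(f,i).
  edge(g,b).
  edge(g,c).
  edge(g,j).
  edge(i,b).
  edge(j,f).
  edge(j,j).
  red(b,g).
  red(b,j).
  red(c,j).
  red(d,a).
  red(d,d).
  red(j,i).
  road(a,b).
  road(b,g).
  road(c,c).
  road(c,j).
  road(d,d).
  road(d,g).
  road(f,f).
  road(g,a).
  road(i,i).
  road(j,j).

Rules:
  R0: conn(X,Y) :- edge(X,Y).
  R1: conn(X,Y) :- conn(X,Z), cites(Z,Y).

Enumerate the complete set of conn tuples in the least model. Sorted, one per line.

round 1: derive conn(b,c) via R0 from edge(b,c)
round 1: derive conn(b,d) via R0 from edge(b,d)
round 1: derive conn(b,j) via R0 from edge(b,j)
round 1: derive conn(d,a) via R0 from edge(d,a)
round 1: derive conn(f,c) via R0 from edge(f,c)
round 1: derive conn(f,i) via R0 from edge(f,i)
round 1: derive conn(g,b) via R0 from edge(g,b)
round 1: derive conn(g,c) via R0 from edge(g,c)
round 1: derive conn(g,j) via R0 from edge(g,j)
round 1: derive conn(i,b) via R0 from edge(i,b)
round 1: derive conn(j,f) via R0 from edge(j,f)
round 1: derive conn(j,j) via R0 from edge(j,j)
round 2: derive conn(b,g) via R1 from conn(b,d), cites(d,g)
round 2: derive conn(b,i) via R1 from conn(b,j), cites(j,i)
round 2: derive conn(d,d) via R1 from conn(d,a), cites(a,d)
round 2: derive conn(d,j) via R1 from conn(d,a), cites(a,j)
round 2: derive conn(f,a) via R1 from conn(f,i), cites(i,a)
round 2: derive conn(f,g) via R1 from conn(f,i), cites(i,g)
round 2: derive conn(g,i) via R1 from conn(g,j), cites(j,i)
round 2: derive conn(i,j) via R1 from conn(i,b), cites(b,j)
round 2: derive conn(j,c) via R1 from conn(j,f), cites(f,c)
round 2: derive conn(j,i) via R1 from conn(j,j), cites(j,i)
round 3: derive conn(b,a) via R1 from conn(b,i), cites(i,a)
round 3: derive conn(d,g) via R1 from conn(d,d), cites(d,g)
round 3: derive conn(d,i) via R1 from conn(d,j), cites(j,i)
round 3: derive conn(f,d) via R1 from conn(f,a), cites(a,d)
round 3: derive conn(f,j) via R1 from conn(f,a), cites(a,j)
round 3: derive conn(g,a) via R1 from conn(g,i), cites(i,a)
round 3: derive conn(g,g) via R1 from conn(g,i), cites(i,g)
round 3: derive conn(i,i) via R1 from conn(i,j), cites(j,i)
round 3: derive conn(j,a) via R1 from conn(j,i), cites(i,a)
round 3: derive conn(j,g) via R1 from conn(j,i), cites(i,g)
round 4: derive conn(d,c) via R1 from conn(d,g), cites(g,c)
round 4: derive conn(g,d) via R1 from conn(g,a), cites(a,d)
round 4: derive conn(i,a) via R1 from conn(i,i), cites(i,a)
round 4: derive conn(i,g) via R1 from conn(i,i), cites(i,g)
round 4: derive conn(j,d) via R1 from conn(j,a), cites(a,d)
round 5: derive conn(i,c) via R1 from conn(i,g), cites(g,c)
round 5: derive conn(i,d) via R1 from conn(i,a), cites(a,d)

conn(b,a)
conn(b,c)
conn(b,d)
conn(b,g)
conn(b,i)
conn(b,j)
conn(d,a)
conn(d,c)
conn(d,d)
conn(d,g)
conn(d,i)
conn(d,j)
conn(f,a)
conn(f,c)
conn(f,d)
conn(f,g)
conn(f,i)
conn(f,j)
conn(g,a)
conn(g,b)
conn(g,c)
conn(g,d)
conn(g,g)
conn(g,i)
conn(g,j)
conn(i,a)
conn(i,b)
conn(i,c)
conn(i,d)
conn(i,g)
conn(i,i)
conn(i,j)
conn(j,a)
conn(j,c)
conn(j,d)
conn(j,f)
conn(j,g)
conn(j,i)
conn(j,j)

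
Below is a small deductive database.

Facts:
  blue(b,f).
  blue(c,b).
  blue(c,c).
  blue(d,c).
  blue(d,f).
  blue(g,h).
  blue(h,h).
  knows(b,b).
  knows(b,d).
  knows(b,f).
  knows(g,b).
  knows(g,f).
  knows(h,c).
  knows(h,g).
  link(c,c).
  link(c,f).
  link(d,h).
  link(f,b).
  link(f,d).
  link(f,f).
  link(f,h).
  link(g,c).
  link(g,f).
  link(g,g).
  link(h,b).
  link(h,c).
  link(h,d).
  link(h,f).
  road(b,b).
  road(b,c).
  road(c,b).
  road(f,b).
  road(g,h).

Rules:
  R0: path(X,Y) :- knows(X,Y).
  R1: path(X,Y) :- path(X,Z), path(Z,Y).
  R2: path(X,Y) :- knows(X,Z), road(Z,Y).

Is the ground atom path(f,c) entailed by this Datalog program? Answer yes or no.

no

round 1: derive path(b,b) via R0 from knows(b,b)
round 1: derive path(b,d) via R0 from knows(b,d)
round 1: derive path(b,f) via R0 from knows(b,f)
round 1: derive path(g,b) via R0 from knows(g,b)
round 1: derive path(g,f) via R0 from knows(g,f)
round 1: derive path(h,c) via R0 from knows(h,c)
round 1: derive path(h,g) via R0 from knows(h,g)
round 1: derive path(b,c) via R2 from knows(b,b), road(b,c)
round 1: derive path(g,c) via R2 from knows(g,b), road(b,c)
round 1: derive path(h,b) via R2 from knows(h,c), road(c,b)
round 1: derive path(h,h) via R2 from knows(h,g), road(g,h)
round 2: derive path(g,d) via R1 from path(g,b), path(b,d)
round 2: derive path(h,d) via R1 from path(h,b), path(b,d)
round 2: derive path(h,f) via R1 from path(h,b), path(b,f)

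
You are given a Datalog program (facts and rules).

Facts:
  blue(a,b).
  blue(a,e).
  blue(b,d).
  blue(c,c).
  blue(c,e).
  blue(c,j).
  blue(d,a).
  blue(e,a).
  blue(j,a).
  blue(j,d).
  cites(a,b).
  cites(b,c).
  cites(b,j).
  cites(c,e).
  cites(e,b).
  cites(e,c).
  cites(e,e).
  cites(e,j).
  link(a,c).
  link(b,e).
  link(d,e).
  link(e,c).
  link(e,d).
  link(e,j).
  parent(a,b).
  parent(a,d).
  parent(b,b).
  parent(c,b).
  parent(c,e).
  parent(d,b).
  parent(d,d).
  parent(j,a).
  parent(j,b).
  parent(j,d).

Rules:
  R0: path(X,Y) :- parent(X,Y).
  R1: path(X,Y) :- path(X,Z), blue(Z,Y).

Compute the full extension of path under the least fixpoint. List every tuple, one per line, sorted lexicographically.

round 1: derive path(a,b) via R0 from parent(a,b)
round 1: derive path(a,d) via R0 from parent(a,d)
round 1: derive path(b,b) via R0 from parent(b,b)
round 1: derive path(c,b) via R0 from parent(c,b)
round 1: derive path(c,e) via R0 from parent(c,e)
round 1: derive path(d,b) via R0 from parent(d,b)
round 1: derive path(d,d) via R0 from parent(d,d)
round 1: derive path(j,a) via R0 from parent(j,a)
round 1: derive path(j,b) via R0 from parent(j,b)
round 1: derive path(j,d) via R0 from parent(j,d)
round 2: derive path(a,a) via R1 from path(a,d), blue(d,a)
round 2: derive path(b,d) via R1 from path(b,b), blue(b,d)
round 2: derive path(c,a) via R1 from path(c,e), blue(e,a)
round 2: derive path(c,d) via R1 from path(c,b), blue(b,d)
round 2: derive path(d,a) via R1 from path(d,d), blue(d,a)
round 2: derive path(j,e) via R1 from path(j,a), blue(a,e)
round 3: derive path(a,e) via R1 from path(a,a), blue(a,e)
round 3: derive path(b,a) via R1 from path(b,d), blue(d,a)
round 3: derive path(d,e) via R1 from path(d,a), blue(a,e)
round 4: derive path(b,e) via R1 from path(b,a), blue(a,e)

path(a,a)
path(a,b)
path(a,d)
path(a,e)
path(b,a)
path(b,b)
path(b,d)
path(b,e)
path(c,a)
path(c,b)
path(c,d)
path(c,e)
path(d,a)
path(d,b)
path(d,d)
path(d,e)
path(j,a)
path(j,b)
path(j,d)
path(j,e)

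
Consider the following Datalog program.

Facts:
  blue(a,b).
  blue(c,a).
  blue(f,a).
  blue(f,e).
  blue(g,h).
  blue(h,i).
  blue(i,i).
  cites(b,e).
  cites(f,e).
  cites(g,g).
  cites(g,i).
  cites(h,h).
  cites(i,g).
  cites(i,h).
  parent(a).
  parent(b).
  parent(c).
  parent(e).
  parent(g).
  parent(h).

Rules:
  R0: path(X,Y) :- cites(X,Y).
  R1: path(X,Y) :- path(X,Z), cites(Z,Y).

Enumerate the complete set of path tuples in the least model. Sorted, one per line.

path(b,e)
path(f,e)
path(g,g)
path(g,h)
path(g,i)
path(h,h)
path(i,g)
path(i,h)
path(i,i)

round 1: derive path(b,e) via R0 from cites(b,e)
round 1: derive path(f,e) via R0 from cites(f,e)
round 1: derive path(g,g) via R0 from cites(g,g)
round 1: derive path(g,i) via R0 from cites(g,i)
round 1: derive path(h,h) via R0 from cites(h,h)
round 1: derive path(i,g) via R0 from cites(i,g)
round 1: derive path(i,h) via R0 from cites(i,h)
round 2: derive path(g,h) via R1 from path(g,i), cites(i,h)
round 2: derive path(i,i) via R1 from path(i,g), cites(g,i)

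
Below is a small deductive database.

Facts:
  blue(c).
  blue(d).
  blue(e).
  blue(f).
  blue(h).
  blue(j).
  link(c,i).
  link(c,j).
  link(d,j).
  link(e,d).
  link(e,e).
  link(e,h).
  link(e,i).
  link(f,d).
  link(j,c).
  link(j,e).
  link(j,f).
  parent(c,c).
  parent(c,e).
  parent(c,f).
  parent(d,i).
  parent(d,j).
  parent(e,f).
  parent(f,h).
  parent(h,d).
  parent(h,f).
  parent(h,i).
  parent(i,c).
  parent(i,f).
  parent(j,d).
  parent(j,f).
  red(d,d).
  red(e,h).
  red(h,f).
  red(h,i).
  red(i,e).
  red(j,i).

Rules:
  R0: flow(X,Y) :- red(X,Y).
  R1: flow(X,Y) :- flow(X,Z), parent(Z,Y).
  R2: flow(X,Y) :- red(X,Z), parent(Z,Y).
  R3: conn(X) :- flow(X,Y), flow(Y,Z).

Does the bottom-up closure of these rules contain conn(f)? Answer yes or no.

round 1: derive flow(d,d) via R0 from red(d,d)
round 1: derive flow(e,h) via R0 from red(e,h)
round 1: derive flow(h,f) via R0 from red(h,f)
round 1: derive flow(h,i) via R0 from red(h,i)
round 1: derive flow(i,e) via R0 from red(i,e)
round 1: derive flow(j,i) via R0 from red(j,i)
round 1: derive flow(d,i) via R2 from red(d,d), parent(d,i)
round 1: derive flow(d,j) via R2 from red(d,d), parent(d,j)
round 1: derive flow(e,d) via R2 from red(e,h), parent(h,d)
round 1: derive flow(e,f) via R2 from red(e,h), parent(h,f)
round 1: derive flow(e,i) via R2 from red(e,h), parent(h,i)
round 1: derive flow(h,c) via R2 from red(h,i), parent(i,c)
round 1: derive flow(h,h) via R2 from red(h,f), parent(f,h)
round 1: derive flow(i,f) via R2 from red(i,e), parent(e,f)
round 1: derive flow(j,c) via R2 from red(j,i), parent(i,c)
round 1: derive flow(j,f) via R2 from red(j,i), parent(i,f)
round 2: derive flow(d,c) via R1 from flow(d,i), parent(i,c)
round 2: derive flow(d,f) via R1 from flow(d,i), parent(i,f)
round 2: derive flow(e,c) via R1 from flow(e,i), parent(i,c)
round 2: derive flow(e,j) via R1 from flow(e,d), parent(d,j)
round 2: derive flow(h,d) via R1 from flow(h,h), parent(h,d)
round 2: derive flow(h,e) via R1 from flow(h,c), parent(c,e)
round 2: derive flow(i,h) via R1 from flow(i,f), parent(f,h)
round 2: derive flow(j,e) via R1 from flow(j,c), parent(c,e)
round 2: derive flow(j,h) via R1 from flow(j,f), parent(f,h)
round 2: derive conn(d) via R3 from flow(d,d), flow(d,d)
round 2: derive conn(e) via R3 from flow(e,d), flow(d,d)
round 2: derive conn(h) via R3 from flow(h,h), flow(h,c)
round 2: derive conn(i) via R3 from flow(i,e), flow(e,d)
round 2: derive conn(j) via R3 from flow(j,i), flow(i,e)
round 3: derive flow(d,e) via R1 from flow(d,c), parent(c,e)
round 3: derive flow(d,h) via R1 from flow(d,f), parent(f,h)
round 3: derive flow(e,e) via R1 from flow(e,c), parent(c,e)
round 3: derive flow(h,j) via R1 from flow(h,d), parent(d,j)
round 3: derive flow(i,d) via R1 from flow(i,h), parent(h,d)
round 3: derive flow(i,i) via R1 from flow(i,h), parent(h,i)
round 3: derive flow(j,d) via R1 from flow(j,h), parent(h,d)
round 4: derive flow(i,c) via R1 from flow(i,i), parent(i,c)
round 4: derive flow(i,j) via R1 from flow(i,d), parent(d,j)
round 4: derive flow(j,j) via R1 from flow(j,d), parent(d,j)

no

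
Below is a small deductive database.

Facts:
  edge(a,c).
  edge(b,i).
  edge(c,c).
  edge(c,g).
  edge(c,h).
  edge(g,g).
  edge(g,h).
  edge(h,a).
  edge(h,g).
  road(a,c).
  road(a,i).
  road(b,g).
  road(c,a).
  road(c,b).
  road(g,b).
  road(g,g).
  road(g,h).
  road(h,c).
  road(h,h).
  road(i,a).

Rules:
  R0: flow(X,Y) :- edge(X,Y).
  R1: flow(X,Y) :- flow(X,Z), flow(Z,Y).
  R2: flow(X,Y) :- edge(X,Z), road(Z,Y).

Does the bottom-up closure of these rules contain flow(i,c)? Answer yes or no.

no

round 1: derive flow(a,c) via R0 from edge(a,c)
round 1: derive flow(b,i) via R0 from edge(b,i)
round 1: derive flow(c,c) via R0 from edge(c,c)
round 1: derive flow(c,g) via R0 from edge(c,g)
round 1: derive flow(c,h) via R0 from edge(c,h)
round 1: derive flow(g,g) via R0 from edge(g,g)
round 1: derive flow(g,h) via R0 from edge(g,h)
round 1: derive flow(h,a) via R0 from edge(h,a)
round 1: derive flow(h,g) via R0 from edge(h,g)
round 1: derive flow(a,a) via R2 from edge(a,c), road(c,a)
round 1: derive flow(a,b) via R2 from edge(a,c), road(c,b)
round 1: derive flow(b,a) via R2 from edge(b,i), road(i,a)
round 1: derive flow(c,a) via R2 from edge(c,c), road(c,a)
round 1: derive flow(c,b) via R2 from edge(c,c), road(c,b)
round 1: derive flow(g,b) via R2 from edge(g,g), road(g,b)
round 1: derive flow(g,c) via R2 from edge(g,h), road(h,c)
round 1: derive flow(h,b) via R2 from edge(h,g), road(g,b)
round 1: derive flow(h,c) via R2 from edge(h,a), road(a,c)
round 1: derive flow(h,h) via R2 from edge(h,g), road(g,h)
round 1: derive flow(h,i) via R2 from edge(h,a), road(a,i)
round 2: derive flow(a,g) via R1 from flow(a,c), flow(c,g)
round 2: derive flow(a,h) via R1 from flow(a,c), flow(c,h)
round 2: derive flow(a,i) via R1 from flow(a,b), flow(b,i)
round 2: derive flow(b,b) via R1 from flow(b,a), flow(a,b)
round 2: derive flow(b,c) via R1 from flow(b,a), flow(a,c)
round 2: derive flow(c,i) via R1 from flow(c,b), flow(b,i)
round 2: derive flow(g,a) via R1 from flow(g,b), flow(b,a)
round 2: derive flow(g,i) via R1 from flow(g,b), flow(b,i)
round 3: derive flow(b,g) via R1 from flow(b,a), flow(a,g)
round 3: derive flow(b,h) via R1 from flow(b,a), flow(a,h)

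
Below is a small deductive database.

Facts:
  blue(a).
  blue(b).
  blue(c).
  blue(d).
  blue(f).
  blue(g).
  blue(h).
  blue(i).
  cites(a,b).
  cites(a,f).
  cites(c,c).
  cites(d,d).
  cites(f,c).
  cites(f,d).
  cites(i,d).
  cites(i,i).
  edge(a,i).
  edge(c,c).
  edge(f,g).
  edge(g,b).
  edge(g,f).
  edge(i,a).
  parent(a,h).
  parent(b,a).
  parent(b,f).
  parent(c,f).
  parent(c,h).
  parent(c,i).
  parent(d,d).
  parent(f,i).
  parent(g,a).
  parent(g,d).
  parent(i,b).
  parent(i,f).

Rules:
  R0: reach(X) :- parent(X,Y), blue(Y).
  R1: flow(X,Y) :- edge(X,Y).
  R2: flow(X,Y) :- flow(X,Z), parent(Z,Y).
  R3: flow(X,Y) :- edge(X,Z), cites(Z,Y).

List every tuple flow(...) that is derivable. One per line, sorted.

round 1: derive flow(a,i) via R1 from edge(a,i)
round 1: derive flow(c,c) via R1 from edge(c,c)
round 1: derive flow(f,g) via R1 from edge(f,g)
round 1: derive flow(g,b) via R1 from edge(g,b)
round 1: derive flow(g,f) via R1 from edge(g,f)
round 1: derive flow(i,a) via R1 from edge(i,a)
round 1: derive flow(a,d) via R3 from edge(a,i), cites(i,d)
round 1: derive flow(g,c) via R3 from edge(g,f), cites(f,c)
round 1: derive flow(g,d) via R3 from edge(g,f), cites(f,d)
round 1: derive flow(i,b) via R3 from edge(i,a), cites(a,b)
round 1: derive flow(i,f) via R3 from edge(i,a), cites(a,f)
round 2: derive flow(a,b) via R2 from flow(a,i), parent(i,b)
round 2: derive flow(a,f) via R2 from flow(a,i), parent(i,f)
round 2: derive flow(c,f) via R2 from flow(c,c), parent(c,f)
round 2: derive flow(c,h) via R2 from flow(c,c), parent(c,h)
round 2: derive flow(c,i) via R2 from flow(c,c), parent(c,i)
round 2: derive flow(f,a) via R2 from flow(f,g), parent(g,a)
round 2: derive flow(f,d) via R2 from flow(f,g), parent(g,d)
round 2: derive flow(g,a) via R2 from flow(g,b), parent(b,a)
round 2: derive flow(g,h) via R2 from flow(g,c), parent(c,h)
round 2: derive flow(g,i) via R2 from flow(g,c), parent(c,i)
round 2: derive flow(i,h) via R2 from flow(i,a), parent(a,h)
round 2: derive flow(i,i) via R2 from flow(i,f), parent(f,i)
round 3: derive flow(a,a) via R2 from flow(a,b), parent(b,a)
round 3: derive flow(c,b) via R2 from flow(c,i), parent(i,b)
round 3: derive flow(f,h) via R2 from flow(f,a), parent(a,h)
round 4: derive flow(a,h) via R2 from flow(a,a), parent(a,h)
round 4: derive flow(c,a) via R2 from flow(c,b), parent(b,a)

flow(a,a)
flow(a,b)
flow(a,d)
flow(a,f)
flow(a,h)
flow(a,i)
flow(c,a)
flow(c,b)
flow(c,c)
flow(c,f)
flow(c,h)
flow(c,i)
flow(f,a)
flow(f,d)
flow(f,g)
flow(f,h)
flow(g,a)
flow(g,b)
flow(g,c)
flow(g,d)
flow(g,f)
flow(g,h)
flow(g,i)
flow(i,a)
flow(i,b)
flow(i,f)
flow(i,h)
flow(i,i)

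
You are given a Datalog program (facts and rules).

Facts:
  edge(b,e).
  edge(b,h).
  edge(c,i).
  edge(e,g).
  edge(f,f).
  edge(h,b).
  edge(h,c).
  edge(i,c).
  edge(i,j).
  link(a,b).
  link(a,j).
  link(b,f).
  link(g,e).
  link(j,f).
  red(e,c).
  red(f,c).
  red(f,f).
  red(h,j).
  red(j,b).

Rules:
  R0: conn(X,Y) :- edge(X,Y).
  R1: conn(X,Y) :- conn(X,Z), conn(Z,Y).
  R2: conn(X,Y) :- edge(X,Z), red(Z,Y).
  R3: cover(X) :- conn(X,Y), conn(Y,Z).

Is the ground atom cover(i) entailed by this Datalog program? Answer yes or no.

yes

round 1: derive conn(b,e) via R0 from edge(b,e)
round 1: derive conn(b,h) via R0 from edge(b,h)
round 1: derive conn(c,i) via R0 from edge(c,i)
round 1: derive conn(e,g) via R0 from edge(e,g)
round 1: derive conn(f,f) via R0 from edge(f,f)
round 1: derive conn(h,b) via R0 from edge(h,b)
round 1: derive conn(h,c) via R0 from edge(h,c)
round 1: derive conn(i,c) via R0 from edge(i,c)
round 1: derive conn(i,j) via R0 from edge(i,j)
round 1: derive conn(b,c) via R2 from edge(b,e), red(e,c)
round 1: derive conn(b,j) via R2 from edge(b,h), red(h,j)
round 1: derive conn(f,c) via R2 from edge(f,f), red(f,c)
round 1: derive conn(i,b) via R2 from edge(i,j), red(j,b)
round 2: derive conn(b,b) via R1 from conn(b,h), conn(h,b)
round 2: derive conn(b,g) via R1 from conn(b,e), conn(e,g)
round 2: derive conn(b,i) via R1 from conn(b,c), conn(c,i)
round 2: derive conn(c,b) via R1 from conn(c,i), conn(i,b)
round 2: derive conn(c,c) via R1 from conn(c,i), conn(i,c)
round 2: derive conn(c,j) via R1 from conn(c,i), conn(i,j)
round 2: derive conn(f,i) via R1 from conn(f,c), conn(c,i)
round 2: derive conn(h,e) via R1 from conn(h,b), conn(b,e)
round 2: derive conn(h,h) via R1 from conn(h,b), conn(b,h)
round 2: derive conn(h,i) via R1 from conn(h,c), conn(c,i)
round 2: derive conn(h,j) via R1 from conn(h,b), conn(b,j)
round 2: derive conn(i,e) via R1 from conn(i,b), conn(b,e)
round 2: derive conn(i,h) via R1 from conn(i,b), conn(b,h)
round 2: derive conn(i,i) via R1 from conn(i,c), conn(c,i)
round 2: derive cover(b) via R3 from conn(b,c), conn(c,i)
round 2: derive cover(c) via R3 from conn(c,i), conn(i,b)
round 2: derive cover(f) via R3 from conn(f,c), conn(c,i)
round 2: derive cover(h) via R3 from conn(h,b), conn(b,c)
round 2: derive cover(i) via R3 from conn(i,b), conn(b,c)
round 3: derive conn(c,e) via R1 from conn(c,b), conn(b,e)
round 3: derive conn(c,g) via R1 from conn(c,b), conn(b,g)
round 3: derive conn(c,h) via R1 from conn(c,b), conn(b,h)
round 3: derive conn(f,b) via R1 from conn(f,c), conn(c,b)
round 3: derive conn(f,e) via R1 from conn(f,i), conn(i,e)
round 3: derive conn(f,h) via R1 from conn(f,i), conn(i,h)
round 3: derive conn(f,j) via R1 from conn(f,c), conn(c,j)
round 3: derive conn(h,g) via R1 from conn(h,b), conn(b,g)
round 3: derive conn(i,g) via R1 from conn(i,b), conn(b,g)
round 4: derive conn(f,g) via R1 from conn(f,b), conn(b,g)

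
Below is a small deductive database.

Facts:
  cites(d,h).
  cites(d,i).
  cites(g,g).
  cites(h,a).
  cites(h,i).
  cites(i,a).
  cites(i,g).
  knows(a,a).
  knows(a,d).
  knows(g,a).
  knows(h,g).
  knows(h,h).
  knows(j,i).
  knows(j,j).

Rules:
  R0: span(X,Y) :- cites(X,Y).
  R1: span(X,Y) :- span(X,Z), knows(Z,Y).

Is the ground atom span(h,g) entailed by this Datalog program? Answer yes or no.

no

round 1: derive span(d,h) via R0 from cites(d,h)
round 1: derive span(d,i) via R0 from cites(d,i)
round 1: derive span(g,g) via R0 from cites(g,g)
round 1: derive span(h,a) via R0 from cites(h,a)
round 1: derive span(h,i) via R0 from cites(h,i)
round 1: derive span(i,a) via R0 from cites(i,a)
round 1: derive span(i,g) via R0 from cites(i,g)
round 2: derive span(d,g) via R1 from span(d,h), knows(h,g)
round 2: derive span(g,a) via R1 from span(g,g), knows(g,a)
round 2: derive span(h,d) via R1 from span(h,a), knows(a,d)
round 2: derive span(i,d) via R1 from span(i,a), knows(a,d)
round 3: derive span(d,a) via R1 from span(d,g), knows(g,a)
round 3: derive span(g,d) via R1 from span(g,a), knows(a,d)
round 4: derive span(d,d) via R1 from span(d,a), knows(a,d)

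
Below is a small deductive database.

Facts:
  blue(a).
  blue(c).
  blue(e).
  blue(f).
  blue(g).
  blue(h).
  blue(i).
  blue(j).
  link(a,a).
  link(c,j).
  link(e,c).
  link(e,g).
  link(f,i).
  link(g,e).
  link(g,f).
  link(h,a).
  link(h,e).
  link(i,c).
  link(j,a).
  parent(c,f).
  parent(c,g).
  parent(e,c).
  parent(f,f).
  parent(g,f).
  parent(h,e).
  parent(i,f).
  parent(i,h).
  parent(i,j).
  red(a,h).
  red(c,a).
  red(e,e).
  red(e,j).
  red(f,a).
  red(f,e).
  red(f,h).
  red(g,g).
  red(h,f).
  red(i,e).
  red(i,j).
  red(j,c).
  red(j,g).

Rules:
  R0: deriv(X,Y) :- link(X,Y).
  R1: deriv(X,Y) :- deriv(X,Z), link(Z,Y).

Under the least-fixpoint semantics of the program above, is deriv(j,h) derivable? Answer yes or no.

no

round 1: derive deriv(a,a) via R0 from link(a,a)
round 1: derive deriv(c,j) via R0 from link(c,j)
round 1: derive deriv(e,c) via R0 from link(e,c)
round 1: derive deriv(e,g) via R0 from link(e,g)
round 1: derive deriv(f,i) via R0 from link(f,i)
round 1: derive deriv(g,e) via R0 from link(g,e)
round 1: derive deriv(g,f) via R0 from link(g,f)
round 1: derive deriv(h,a) via R0 from link(h,a)
round 1: derive deriv(h,e) via R0 from link(h,e)
round 1: derive deriv(i,c) via R0 from link(i,c)
round 1: derive deriv(j,a) via R0 from link(j,a)
round 2: derive deriv(c,a) via R1 from deriv(c,j), link(j,a)
round 2: derive deriv(e,e) via R1 from deriv(e,g), link(g,e)
round 2: derive deriv(e,f) via R1 from deriv(e,g), link(g,f)
round 2: derive deriv(e,j) via R1 from deriv(e,c), link(c,j)
round 2: derive deriv(f,c) via R1 from deriv(f,i), link(i,c)
round 2: derive deriv(g,c) via R1 from deriv(g,e), link(e,c)
round 2: derive deriv(g,g) via R1 from deriv(g,e), link(e,g)
round 2: derive deriv(g,i) via R1 from deriv(g,f), link(f,i)
round 2: derive deriv(h,c) via R1 from deriv(h,e), link(e,c)
round 2: derive deriv(h,g) via R1 from deriv(h,e), link(e,g)
round 2: derive deriv(i,j) via R1 from deriv(i,c), link(c,j)
round 3: derive deriv(e,a) via R1 from deriv(e,j), link(j,a)
round 3: derive deriv(e,i) via R1 from deriv(e,f), link(f,i)
round 3: derive deriv(f,j) via R1 from deriv(f,c), link(c,j)
round 3: derive deriv(g,j) via R1 from deriv(g,c), link(c,j)
round 3: derive deriv(h,f) via R1 from deriv(h,g), link(g,f)
round 3: derive deriv(h,j) via R1 from deriv(h,c), link(c,j)
round 3: derive deriv(i,a) via R1 from deriv(i,j), link(j,a)
round 4: derive deriv(f,a) via R1 from deriv(f,j), link(j,a)
round 4: derive deriv(g,a) via R1 from deriv(g,j), link(j,a)
round 4: derive deriv(h,i) via R1 from deriv(h,f), link(f,i)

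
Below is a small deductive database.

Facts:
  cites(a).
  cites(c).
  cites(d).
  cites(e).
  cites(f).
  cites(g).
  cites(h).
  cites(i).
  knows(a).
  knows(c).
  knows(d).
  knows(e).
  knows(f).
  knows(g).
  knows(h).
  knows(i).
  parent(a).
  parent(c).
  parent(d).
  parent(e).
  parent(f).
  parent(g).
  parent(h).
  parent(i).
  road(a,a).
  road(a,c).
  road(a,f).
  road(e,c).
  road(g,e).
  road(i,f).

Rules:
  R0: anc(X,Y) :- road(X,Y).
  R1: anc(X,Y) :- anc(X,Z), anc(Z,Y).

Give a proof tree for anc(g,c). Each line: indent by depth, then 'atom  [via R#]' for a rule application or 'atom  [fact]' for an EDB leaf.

round 1: derive anc(a,a) via R0 from road(a,a)
round 1: derive anc(a,c) via R0 from road(a,c)
round 1: derive anc(a,f) via R0 from road(a,f)
round 1: derive anc(e,c) via R0 from road(e,c)
round 1: derive anc(g,e) via R0 from road(g,e)
round 1: derive anc(i,f) via R0 from road(i,f)
round 2: derive anc(g,c) via R1 from anc(g,e), anc(e,c)

anc(g,c)  [via R1]
  anc(g,e)  [via R0]
    road(g,e)  [fact]
  anc(e,c)  [via R0]
    road(e,c)  [fact]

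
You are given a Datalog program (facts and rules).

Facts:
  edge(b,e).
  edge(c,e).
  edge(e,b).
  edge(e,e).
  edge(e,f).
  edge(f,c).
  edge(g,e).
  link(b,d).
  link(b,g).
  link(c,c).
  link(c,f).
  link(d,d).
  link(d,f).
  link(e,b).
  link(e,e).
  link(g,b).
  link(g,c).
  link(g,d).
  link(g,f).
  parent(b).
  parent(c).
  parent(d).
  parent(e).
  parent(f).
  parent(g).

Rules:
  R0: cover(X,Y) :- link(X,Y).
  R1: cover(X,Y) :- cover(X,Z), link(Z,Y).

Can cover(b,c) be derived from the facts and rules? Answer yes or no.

round 1: derive cover(b,d) via R0 from link(b,d)
round 1: derive cover(b,g) via R0 from link(b,g)
round 1: derive cover(c,c) via R0 from link(c,c)
round 1: derive cover(c,f) via R0 from link(c,f)
round 1: derive cover(d,d) via R0 from link(d,d)
round 1: derive cover(d,f) via R0 from link(d,f)
round 1: derive cover(e,b) via R0 from link(e,b)
round 1: derive cover(e,e) via R0 from link(e,e)
round 1: derive cover(g,b) via R0 from link(g,b)
round 1: derive cover(g,c) via R0 from link(g,c)
round 1: derive cover(g,d) via R0 from link(g,d)
round 1: derive cover(g,f) via R0 from link(g,f)
round 2: derive cover(b,b) via R1 from cover(b,g), link(g,b)
round 2: derive cover(b,c) via R1 from cover(b,g), link(g,c)
round 2: derive cover(b,f) via R1 from cover(b,d), link(d,f)
round 2: derive cover(e,d) via R1 from cover(e,b), link(b,d)
round 2: derive cover(e,g) via R1 from cover(e,b), link(b,g)
round 2: derive cover(g,g) via R1 from cover(g,b), link(b,g)
round 3: derive cover(e,c) via R1 from cover(e,g), link(g,c)
round 3: derive cover(e,f) via R1 from cover(e,d), link(d,f)

yes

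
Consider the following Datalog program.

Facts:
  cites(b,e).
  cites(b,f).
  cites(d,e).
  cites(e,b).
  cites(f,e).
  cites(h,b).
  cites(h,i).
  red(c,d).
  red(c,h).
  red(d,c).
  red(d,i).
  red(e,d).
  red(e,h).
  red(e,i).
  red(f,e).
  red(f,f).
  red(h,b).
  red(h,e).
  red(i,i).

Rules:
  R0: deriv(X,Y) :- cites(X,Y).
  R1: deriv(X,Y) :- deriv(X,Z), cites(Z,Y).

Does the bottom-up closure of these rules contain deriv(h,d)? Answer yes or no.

round 1: derive deriv(b,e) via R0 from cites(b,e)
round 1: derive deriv(b,f) via R0 from cites(b,f)
round 1: derive deriv(d,e) via R0 from cites(d,e)
round 1: derive deriv(e,b) via R0 from cites(e,b)
round 1: derive deriv(f,e) via R0 from cites(f,e)
round 1: derive deriv(h,b) via R0 from cites(h,b)
round 1: derive deriv(h,i) via R0 from cites(h,i)
round 2: derive deriv(b,b) via R1 from deriv(b,e), cites(e,b)
round 2: derive deriv(d,b) via R1 from deriv(d,e), cites(e,b)
round 2: derive deriv(e,e) via R1 from deriv(e,b), cites(b,e)
round 2: derive deriv(e,f) via R1 from deriv(e,b), cites(b,f)
round 2: derive deriv(f,b) via R1 from deriv(f,e), cites(e,b)
round 2: derive deriv(h,e) via R1 from deriv(h,b), cites(b,e)
round 2: derive deriv(h,f) via R1 from deriv(h,b), cites(b,f)
round 3: derive deriv(d,f) via R1 from deriv(d,b), cites(b,f)
round 3: derive deriv(f,f) via R1 from deriv(f,b), cites(b,f)

no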